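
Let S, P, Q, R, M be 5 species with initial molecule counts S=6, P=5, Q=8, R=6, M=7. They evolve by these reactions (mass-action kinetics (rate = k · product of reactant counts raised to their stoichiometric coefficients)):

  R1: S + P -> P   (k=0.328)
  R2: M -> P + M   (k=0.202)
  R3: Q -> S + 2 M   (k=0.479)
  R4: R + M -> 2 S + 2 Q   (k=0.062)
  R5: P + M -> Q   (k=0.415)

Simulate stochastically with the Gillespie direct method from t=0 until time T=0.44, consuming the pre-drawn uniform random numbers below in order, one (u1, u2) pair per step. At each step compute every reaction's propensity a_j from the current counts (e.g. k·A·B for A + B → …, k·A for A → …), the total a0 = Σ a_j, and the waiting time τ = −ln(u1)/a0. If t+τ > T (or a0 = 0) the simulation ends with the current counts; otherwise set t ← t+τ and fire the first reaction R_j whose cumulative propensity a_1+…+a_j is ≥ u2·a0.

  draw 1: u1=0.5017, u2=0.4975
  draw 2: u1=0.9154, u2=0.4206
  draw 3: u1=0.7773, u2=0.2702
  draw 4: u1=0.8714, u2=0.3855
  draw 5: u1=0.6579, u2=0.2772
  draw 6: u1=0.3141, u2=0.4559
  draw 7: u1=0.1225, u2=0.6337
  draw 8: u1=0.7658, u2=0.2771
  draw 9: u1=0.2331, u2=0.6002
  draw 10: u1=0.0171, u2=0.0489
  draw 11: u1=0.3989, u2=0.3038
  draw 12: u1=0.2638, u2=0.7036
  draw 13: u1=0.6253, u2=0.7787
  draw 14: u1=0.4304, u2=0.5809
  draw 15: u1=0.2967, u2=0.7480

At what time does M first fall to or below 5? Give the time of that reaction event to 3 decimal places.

t=0.000: S=6 P=5 Q=8 R=6 M=7
Draw 1: a1=9.840, a2=1.414, a3=3.832, a4=2.604, a5=14.525, a0=32.215; τ=−ln(0.5017)/32.215=0.021 → t=0.021; u2·a0=0.4975·32.215=16.027; a1+…+a3=15.086 < 16.027 ≤ a1+…+a4=17.690 → R4 fires; S=8 P=5 Q=10 R=5 M=6
Draw 2: a1=13.120, a2=1.212, a3=4.790, a4=1.860, a5=12.450, a0=33.432; τ=−ln(0.9154)/33.432=0.003 → t=0.024; u2·a0=0.4206·33.432=14.061; a1=13.120 < 14.061 ≤ a1+a2=14.332 → R2 fires; S=8 P=6 Q=10 R=5 M=6
Draw 3: a1=15.744, a2=1.212, a3=4.790, a4=1.860, a5=14.940, a0=38.546; τ=−ln(0.7773)/38.546=0.007 → t=0.031; u2·a0=0.2702·38.546=10.415 ≤ a1=15.744 → R1 fires; S=7 P=6 Q=10 R=5 M=6
Draw 4: a1=13.776, a2=1.212, a3=4.790, a4=1.860, a5=14.940, a0=36.578; τ=−ln(0.8714)/36.578=0.004 → t=0.034; u2·a0=0.3855·36.578=14.101; a1=13.776 < 14.101 ≤ a1+a2=14.988 → R2 fires; S=7 P=7 Q=10 R=5 M=6
Draw 5: a1=16.072, a2=1.212, a3=4.790, a4=1.860, a5=17.430, a0=41.364; τ=−ln(0.6579)/41.364=0.010 → t=0.044; u2·a0=0.2772·41.364=11.466 ≤ a1=16.072 → R1 fires; S=6 P=7 Q=10 R=5 M=6
Draw 6: a1=13.776, a2=1.212, a3=4.790, a4=1.860, a5=17.430, a0=39.068; τ=−ln(0.3141)/39.068=0.030 → t=0.074; u2·a0=0.4559·39.068=17.811; a1+a2=14.988 < 17.811 ≤ a1+…+a3=19.778 → R3 fires; S=7 P=7 Q=9 R=5 M=8
Draw 7: a1=16.072, a2=1.616, a3=4.311, a4=2.480, a5=23.240, a0=47.719; τ=−ln(0.1225)/47.719=0.044 → t=0.118; u2·a0=0.6337·47.719=30.240; a1+…+a4=24.479 < 30.240 ≤ a1+…+a5=47.719 → R5 fires; S=7 P=6 Q=10 R=5 M=7
Draw 8: a1=13.776, a2=1.414, a3=4.790, a4=2.170, a5=17.430, a0=39.580; τ=−ln(0.7658)/39.580=0.007 → t=0.125; u2·a0=0.2771·39.580=10.968 ≤ a1=13.776 → R1 fires; S=6 P=6 Q=10 R=5 M=7
Draw 9: a1=11.808, a2=1.414, a3=4.790, a4=2.170, a5=17.430, a0=37.612; τ=−ln(0.2331)/37.612=0.039 → t=0.164; u2·a0=0.6002·37.612=22.575; a1+…+a4=20.182 < 22.575 ≤ a1+…+a5=37.612 → R5 fires; S=6 P=5 Q=11 R=5 M=6
Draw 10: a1=9.840, a2=1.212, a3=5.269, a4=1.860, a5=12.450, a0=30.631; τ=−ln(0.0171)/30.631=0.133 → t=0.296; u2·a0=0.0489·30.631=1.498 ≤ a1=9.840 → R1 fires; S=5 P=5 Q=11 R=5 M=6
Draw 11: a1=8.200, a2=1.212, a3=5.269, a4=1.860, a5=12.450, a0=28.991; τ=−ln(0.3989)/28.991=0.032 → t=0.328; u2·a0=0.3038·28.991=8.807; a1=8.200 < 8.807 ≤ a1+a2=9.412 → R2 fires; S=5 P=6 Q=11 R=5 M=6
Draw 12: a1=9.840, a2=1.212, a3=5.269, a4=1.860, a5=14.940, a0=33.121; τ=−ln(0.2638)/33.121=0.040 → t=0.368; u2·a0=0.7036·33.121=23.304; a1+…+a4=18.181 < 23.304 ≤ a1+…+a5=33.121 → R5 fires; S=5 P=5 Q=12 R=5 M=5
Draw 13: a1=8.200, a2=1.010, a3=5.748, a4=1.550, a5=10.375, a0=26.883; τ=−ln(0.6253)/26.883=0.017 → t=0.386; u2·a0=0.7787·26.883=20.934; a1+…+a4=16.508 < 20.934 ≤ a1+…+a5=26.883 → R5 fires; S=5 P=4 Q=13 R=5 M=4
Draw 14: a1=6.560, a2=0.808, a3=6.227, a4=1.240, a5=6.640, a0=21.475; τ=−ln(0.4304)/21.475=0.039 → t=0.425; u2·a0=0.5809·21.475=12.475; a1+a2=7.368 < 12.475 ≤ a1+…+a3=13.595 → R3 fires; S=6 P=4 Q=12 R=5 M=6
Draw 15: a1=7.872, a2=1.212, a3=5.748, a4=1.860, a5=9.960, a0=26.652; τ=−ln(0.2967)/26.652=0.046 → t=0.471 > T=0.44: stop.
M first becomes ≤ 5 when it reaches 5 at the event at t=0.368.

Threshold first reached at t = 0.368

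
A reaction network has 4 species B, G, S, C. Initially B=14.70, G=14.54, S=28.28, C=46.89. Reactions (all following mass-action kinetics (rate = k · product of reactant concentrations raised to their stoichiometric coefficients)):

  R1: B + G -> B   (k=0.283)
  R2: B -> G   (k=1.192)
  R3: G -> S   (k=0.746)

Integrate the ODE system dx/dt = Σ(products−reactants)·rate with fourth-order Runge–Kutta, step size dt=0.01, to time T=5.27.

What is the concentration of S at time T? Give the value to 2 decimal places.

RK4 with dt=0.01: 527 steps to T=5.27. Trajectory (selected grid times):
t=0.00: B=14.70 G=14.54 S=28.28 C=46.89
t=0.59: B=7.28 G=4.53 S=31.58 C=46.89
t=1.17: B=3.64 G=3.23 S=33.21 C=46.89
t=1.76: B=1.80 G=2.54 S=34.47 C=46.89
t=2.34: B=0.90 G=1.98 S=35.44 C=46.89
t=2.93: B=0.45 G=1.48 S=36.20 C=46.89
t=3.51: B=0.22 G=1.09 S=36.75 C=46.89
t=4.10: B=0.11 G=0.77 S=37.16 C=46.89
t=4.68: B=0.06 G=0.54 S=37.44 C=46.89
t=5.27: B=0.03 G=0.36 S=37.63 C=46.89
Read off S at T=5.27: 37.63

S at T = 37.63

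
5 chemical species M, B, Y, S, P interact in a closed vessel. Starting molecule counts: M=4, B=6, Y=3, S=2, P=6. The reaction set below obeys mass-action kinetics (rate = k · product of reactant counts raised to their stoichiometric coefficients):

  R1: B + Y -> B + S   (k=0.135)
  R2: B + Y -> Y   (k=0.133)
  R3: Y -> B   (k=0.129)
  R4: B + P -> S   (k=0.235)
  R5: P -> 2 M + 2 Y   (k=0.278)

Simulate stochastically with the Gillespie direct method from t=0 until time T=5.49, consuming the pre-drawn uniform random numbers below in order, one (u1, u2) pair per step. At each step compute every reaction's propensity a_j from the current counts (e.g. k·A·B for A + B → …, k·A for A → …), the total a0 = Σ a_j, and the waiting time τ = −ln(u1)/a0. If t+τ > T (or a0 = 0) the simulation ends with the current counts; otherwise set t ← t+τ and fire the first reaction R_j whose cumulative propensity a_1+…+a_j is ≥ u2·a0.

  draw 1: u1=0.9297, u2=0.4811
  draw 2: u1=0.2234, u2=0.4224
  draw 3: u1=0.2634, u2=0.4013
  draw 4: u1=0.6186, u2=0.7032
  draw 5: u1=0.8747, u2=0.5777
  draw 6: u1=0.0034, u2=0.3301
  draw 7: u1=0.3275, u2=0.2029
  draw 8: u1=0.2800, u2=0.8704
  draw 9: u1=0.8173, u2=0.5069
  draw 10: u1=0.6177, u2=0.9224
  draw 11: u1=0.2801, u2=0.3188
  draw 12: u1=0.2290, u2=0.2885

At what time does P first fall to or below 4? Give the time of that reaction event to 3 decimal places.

Threshold first reached at t = 0.133

t=0.000: M=4 B=6 Y=3 S=2 P=6
Draw 1: a1=2.430, a2=2.394, a3=0.387, a4=8.460, a5=1.668, a0=15.339; τ=−ln(0.9297)/15.339=0.005 → t=0.005; u2·a0=0.4811·15.339=7.380; a1+…+a3=5.211 < 7.380 ≤ a1+…+a4=13.671 → R4 fires; M=4 B=5 Y=3 S=3 P=5
Draw 2: a1=2.025, a2=1.995, a3=0.387, a4=5.875, a5=1.390, a0=11.672; τ=−ln(0.2234)/11.672=0.128 → t=0.133; u2·a0=0.4224·11.672=4.930; a1+…+a3=4.407 < 4.930 ≤ a1+…+a4=10.282 → R4 fires; M=4 B=4 Y=3 S=4 P=4
Draw 3: a1=1.620, a2=1.596, a3=0.387, a4=3.760, a5=1.112, a0=8.475; τ=−ln(0.2634)/8.475=0.157 → t=0.291; u2·a0=0.4013·8.475=3.401; a1+a2=3.216 < 3.401 ≤ a1+…+a3=3.603 → R3 fires; M=4 B=5 Y=2 S=4 P=4
Draw 4: a1=1.350, a2=1.330, a3=0.258, a4=4.700, a5=1.112, a0=8.750; τ=−ln(0.6186)/8.750=0.055 → t=0.345; u2·a0=0.7032·8.750=6.153; a1+…+a3=2.938 < 6.153 ≤ a1+…+a4=7.638 → R4 fires; M=4 B=4 Y=2 S=5 P=3
Draw 5: a1=1.080, a2=1.064, a3=0.258, a4=2.820, a5=0.834, a0=6.056; τ=−ln(0.8747)/6.056=0.022 → t=0.368; u2·a0=0.5777·6.056=3.499; a1+…+a3=2.402 < 3.499 ≤ a1+…+a4=5.222 → R4 fires; M=4 B=3 Y=2 S=6 P=2
Draw 6: a1=0.810, a2=0.798, a3=0.258, a4=1.410, a5=0.556, a0=3.832; τ=−ln(0.0034)/3.832=1.483 → t=1.851; u2·a0=0.3301·3.832=1.265; a1=0.810 < 1.265 ≤ a1+a2=1.608 → R2 fires; M=4 B=2 Y=2 S=6 P=2
Draw 7: a1=0.540, a2=0.532, a3=0.258, a4=0.940, a5=0.556, a0=2.826; τ=−ln(0.3275)/2.826=0.395 → t=2.246; u2·a0=0.2029·2.826=0.573; a1=0.540 < 0.573 ≤ a1+a2=1.072 → R2 fires; M=4 B=1 Y=2 S=6 P=2
Draw 8: a1=0.270, a2=0.266, a3=0.258, a4=0.470, a5=0.556, a0=1.820; τ=−ln(0.2800)/1.820=0.699 → t=2.945; u2·a0=0.8704·1.820=1.584; a1+…+a4=1.264 < 1.584 ≤ a1+…+a5=1.820 → R5 fires; M=6 B=1 Y=4 S=6 P=1
Draw 9: a1=0.540, a2=0.532, a3=0.516, a4=0.235, a5=0.278, a0=2.101; τ=−ln(0.8173)/2.101=0.096 → t=3.041; u2·a0=0.5069·2.101=1.065; a1=0.540 < 1.065 ≤ a1+a2=1.072 → R2 fires; M=6 B=0 Y=4 S=6 P=1
Draw 10: a1=0.000, a2=0.000, a3=0.516, a4=0.000, a5=0.278, a0=0.794; τ=−ln(0.6177)/0.794=0.607 → t=3.648; u2·a0=0.9224·0.794=0.732; a1+…+a4=0.516 < 0.732 ≤ a1+…+a5=0.794 → R5 fires; M=8 B=0 Y=6 S=6 P=0
Draw 11: a1=0.000, a2=0.000, a3=0.774, a4=0.000, a5=0.000, a0=0.774; τ=−ln(0.2801)/0.774=1.644 → t=5.292; u2·a0=0.3188·0.774=0.247; a1+a2=0.000 < 0.247 ≤ a1+…+a3=0.774 → R3 fires; M=8 B=1 Y=5 S=6 P=0
Draw 12: a1=0.675, a2=0.665, a3=0.645, a4=0.000, a5=0.000, a0=1.985; τ=−ln(0.2290)/1.985=0.743 → t=6.035 > T=5.49: stop.
P first becomes ≤ 4 when it reaches 4 at the event at t=0.133.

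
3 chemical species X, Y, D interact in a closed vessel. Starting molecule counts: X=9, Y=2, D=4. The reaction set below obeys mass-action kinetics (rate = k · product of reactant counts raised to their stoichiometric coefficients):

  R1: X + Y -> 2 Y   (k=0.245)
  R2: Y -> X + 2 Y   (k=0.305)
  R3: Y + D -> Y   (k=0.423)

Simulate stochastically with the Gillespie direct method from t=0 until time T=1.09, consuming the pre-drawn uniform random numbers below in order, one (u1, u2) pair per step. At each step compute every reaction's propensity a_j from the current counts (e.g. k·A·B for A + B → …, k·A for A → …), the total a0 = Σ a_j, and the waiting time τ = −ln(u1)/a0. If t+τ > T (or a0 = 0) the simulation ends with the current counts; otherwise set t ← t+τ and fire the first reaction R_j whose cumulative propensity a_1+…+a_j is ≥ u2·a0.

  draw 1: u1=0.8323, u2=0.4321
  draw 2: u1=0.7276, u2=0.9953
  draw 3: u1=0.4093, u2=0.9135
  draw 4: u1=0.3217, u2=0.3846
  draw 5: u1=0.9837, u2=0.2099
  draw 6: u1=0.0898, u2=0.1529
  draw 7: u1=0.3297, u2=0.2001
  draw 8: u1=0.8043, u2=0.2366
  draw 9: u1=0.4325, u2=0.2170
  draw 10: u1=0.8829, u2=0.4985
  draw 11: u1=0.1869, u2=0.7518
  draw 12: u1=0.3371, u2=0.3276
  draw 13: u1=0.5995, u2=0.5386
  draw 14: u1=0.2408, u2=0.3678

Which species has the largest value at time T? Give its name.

Dominant species at T: Y

t=0.000: X=9 Y=2 D=4
Draw 1: a1=4.410, a2=0.610, a3=3.384, a0=8.404; τ=−ln(0.8323)/8.404=0.022 → t=0.022; u2·a0=0.4321·8.404=3.631 ≤ a1=4.410 → R1 fires; X=8 Y=3 D=4
Draw 2: a1=5.880, a2=0.915, a3=5.076, a0=11.871; τ=−ln(0.7276)/11.871=0.027 → t=0.049; u2·a0=0.9953·11.871=11.815; a1+a2=6.795 < 11.815 ≤ a1+…+a3=11.871 → R3 fires; X=8 Y=3 D=3
Draw 3: a1=5.880, a2=0.915, a3=3.807, a0=10.602; τ=−ln(0.4093)/10.602=0.084 → t=0.133; u2·a0=0.9135·10.602=9.685; a1+a2=6.795 < 9.685 ≤ a1+…+a3=10.602 → R3 fires; X=8 Y=3 D=2
Draw 4: a1=5.880, a2=0.915, a3=2.538, a0=9.333; τ=−ln(0.3217)/9.333=0.122 → t=0.254; u2·a0=0.3846·9.333=3.589 ≤ a1=5.880 → R1 fires; X=7 Y=4 D=2
Draw 5: a1=6.860, a2=1.220, a3=3.384, a0=11.464; τ=−ln(0.9837)/11.464=0.001 → t=0.256; u2·a0=0.2099·11.464=2.406 ≤ a1=6.860 → R1 fires; X=6 Y=5 D=2
Draw 6: a1=7.350, a2=1.525, a3=4.230, a0=13.105; τ=−ln(0.0898)/13.105=0.184 → t=0.440; u2·a0=0.1529·13.105=2.004 ≤ a1=7.350 → R1 fires; X=5 Y=6 D=2
Draw 7: a1=7.350, a2=1.830, a3=5.076, a0=14.256; τ=−ln(0.3297)/14.256=0.078 → t=0.518; u2·a0=0.2001·14.256=2.853 ≤ a1=7.350 → R1 fires; X=4 Y=7 D=2
Draw 8: a1=6.860, a2=2.135, a3=5.922, a0=14.917; τ=−ln(0.8043)/14.917=0.015 → t=0.532; u2·a0=0.2366·14.917=3.529 ≤ a1=6.860 → R1 fires; X=3 Y=8 D=2
Draw 9: a1=5.880, a2=2.440, a3=6.768, a0=15.088; τ=−ln(0.4325)/15.088=0.056 → t=0.588; u2·a0=0.2170·15.088=3.274 ≤ a1=5.880 → R1 fires; X=2 Y=9 D=2
Draw 10: a1=4.410, a2=2.745, a3=7.614, a0=14.769; τ=−ln(0.8829)/14.769=0.008 → t=0.596; u2·a0=0.4985·14.769=7.362; a1+a2=7.155 < 7.362 ≤ a1+…+a3=14.769 → R3 fires; X=2 Y=9 D=1
Draw 11: a1=4.410, a2=2.745, a3=3.807, a0=10.962; τ=−ln(0.1869)/10.962=0.153 → t=0.749; u2·a0=0.7518·10.962=8.241; a1+a2=7.155 < 8.241 ≤ a1+…+a3=10.962 → R3 fires; X=2 Y=9 D=0
Draw 12: a1=4.410, a2=2.745, a3=0.000, a0=7.155; τ=−ln(0.3371)/7.155=0.152 → t=0.901; u2·a0=0.3276·7.155=2.344 ≤ a1=4.410 → R1 fires; X=1 Y=10 D=0
Draw 13: a1=2.450, a2=3.050, a3=0.000, a0=5.500; τ=−ln(0.5995)/5.500=0.093 → t=0.994; u2·a0=0.5386·5.500=2.962; a1=2.450 < 2.962 ≤ a1+a2=5.500 → R2 fires; X=2 Y=11 D=0
Draw 14: a1=5.390, a2=3.355, a3=0.000, a0=8.745; τ=−ln(0.2408)/8.745=0.163 → t=1.157 > T=1.09: stop.
At T=1.09: X=2 Y=11 D=0; the largest is Y.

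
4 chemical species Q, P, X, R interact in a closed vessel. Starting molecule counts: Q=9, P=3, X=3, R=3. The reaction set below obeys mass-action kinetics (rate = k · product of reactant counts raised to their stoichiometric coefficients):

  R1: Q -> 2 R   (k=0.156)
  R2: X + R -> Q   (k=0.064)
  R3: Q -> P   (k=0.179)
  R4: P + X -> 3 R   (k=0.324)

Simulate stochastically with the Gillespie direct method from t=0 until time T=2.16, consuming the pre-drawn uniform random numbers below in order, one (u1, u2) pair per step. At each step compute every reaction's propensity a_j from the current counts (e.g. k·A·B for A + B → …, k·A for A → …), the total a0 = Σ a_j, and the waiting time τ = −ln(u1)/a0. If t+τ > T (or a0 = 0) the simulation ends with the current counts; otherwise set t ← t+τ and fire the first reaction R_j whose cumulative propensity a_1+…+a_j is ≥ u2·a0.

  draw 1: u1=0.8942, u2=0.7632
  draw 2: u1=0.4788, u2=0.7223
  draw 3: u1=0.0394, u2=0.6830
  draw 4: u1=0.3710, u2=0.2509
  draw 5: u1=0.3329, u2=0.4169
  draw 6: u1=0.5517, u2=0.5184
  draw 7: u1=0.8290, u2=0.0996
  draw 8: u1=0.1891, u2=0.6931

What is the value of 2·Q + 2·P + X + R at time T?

Value at T = 30

Check how each reaction changes W = 2·Q + 2·P + X + R (weight of products minus weight of reactants):
R1: Q -> 2 R: (1·2) − (2·1) = 2 − 2 = 0
R2: X + R -> Q: (2·1) − (1·1 + 1·1) = 2 − 2 = 0
R3: Q -> P: (2·1) − (2·1) = 2 − 2 = 0
R4: P + X -> 3 R: (1·3) − (2·1 + 1·1) = 3 − 3 = 0
Every reaction leaves W unchanged, so W is conserved and no simulation is needed: W(T) = W(0) = 2·9 + 2·3 + 3 + 3 = 30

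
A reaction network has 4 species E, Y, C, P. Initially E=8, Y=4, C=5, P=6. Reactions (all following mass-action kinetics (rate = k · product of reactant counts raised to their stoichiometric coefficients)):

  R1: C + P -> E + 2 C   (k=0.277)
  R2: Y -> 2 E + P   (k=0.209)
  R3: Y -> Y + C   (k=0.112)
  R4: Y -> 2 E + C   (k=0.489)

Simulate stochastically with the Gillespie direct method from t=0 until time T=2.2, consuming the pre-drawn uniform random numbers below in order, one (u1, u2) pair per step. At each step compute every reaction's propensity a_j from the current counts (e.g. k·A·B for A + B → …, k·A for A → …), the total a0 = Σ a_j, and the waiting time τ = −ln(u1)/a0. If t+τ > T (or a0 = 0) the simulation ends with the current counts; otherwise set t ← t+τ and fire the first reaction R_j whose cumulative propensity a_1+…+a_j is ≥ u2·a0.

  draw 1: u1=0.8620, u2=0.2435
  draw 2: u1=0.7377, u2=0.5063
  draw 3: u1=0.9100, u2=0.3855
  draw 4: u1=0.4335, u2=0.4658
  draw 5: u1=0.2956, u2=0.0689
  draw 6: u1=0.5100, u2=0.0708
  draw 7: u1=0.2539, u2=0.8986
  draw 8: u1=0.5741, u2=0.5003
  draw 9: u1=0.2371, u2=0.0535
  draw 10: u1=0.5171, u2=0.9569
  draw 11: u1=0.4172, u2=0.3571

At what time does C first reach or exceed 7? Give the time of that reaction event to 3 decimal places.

t=0.000: E=8 Y=4 C=5 P=6
Draw 1: a1=8.310, a2=0.836, a3=0.448, a4=1.956, a0=11.550; τ=−ln(0.8620)/11.550=0.013 → t=0.013; u2·a0=0.2435·11.550=2.812 ≤ a1=8.310 → R1 fires; E=9 Y=4 C=6 P=5
Draw 2: a1=8.310, a2=0.836, a3=0.448, a4=1.956, a0=11.550; τ=−ln(0.7377)/11.550=0.026 → t=0.039; u2·a0=0.5063·11.550=5.848 ≤ a1=8.310 → R1 fires; E=10 Y=4 C=7 P=4
Draw 3: a1=7.756, a2=0.836, a3=0.448, a4=1.956, a0=10.996; τ=−ln(0.9100)/10.996=0.009 → t=0.048; u2·a0=0.3855·10.996=4.239 ≤ a1=7.756 → R1 fires; E=11 Y=4 C=8 P=3
Draw 4: a1=6.648, a2=0.836, a3=0.448, a4=1.956, a0=9.888; τ=−ln(0.4335)/9.888=0.085 → t=0.132; u2·a0=0.4658·9.888=4.606 ≤ a1=6.648 → R1 fires; E=12 Y=4 C=9 P=2
Draw 5: a1=4.986, a2=0.836, a3=0.448, a4=1.956, a0=8.226; τ=−ln(0.2956)/8.226=0.148 → t=0.280; u2·a0=0.0689·8.226=0.567 ≤ a1=4.986 → R1 fires; E=13 Y=4 C=10 P=1
Draw 6: a1=2.770, a2=0.836, a3=0.448, a4=1.956, a0=6.010; τ=−ln(0.5100)/6.010=0.112 → t=0.393; u2·a0=0.0708·6.010=0.426 ≤ a1=2.770 → R1 fires; E=14 Y=4 C=11 P=0
Draw 7: a1=0.000, a2=0.836, a3=0.448, a4=1.956, a0=3.240; τ=−ln(0.2539)/3.240=0.423 → t=0.816; u2·a0=0.8986·3.240=2.911; a1+…+a3=1.284 < 2.911 ≤ a1+…+a4=3.240 → R4 fires; E=16 Y=3 C=12 P=0
Draw 8: a1=0.000, a2=0.627, a3=0.336, a4=1.467, a0=2.430; τ=−ln(0.5741)/2.430=0.228 → t=1.044; u2·a0=0.5003·2.430=1.216; a1+…+a3=0.963 < 1.216 ≤ a1+…+a4=2.430 → R4 fires; E=18 Y=2 C=13 P=0
Draw 9: a1=0.000, a2=0.418, a3=0.224, a4=0.978, a0=1.620; τ=−ln(0.2371)/1.620=0.888 → t=1.932; u2·a0=0.0535·1.620=0.087; a1=0.000 < 0.087 ≤ a1+a2=0.418 → R2 fires; E=20 Y=1 C=13 P=1
Draw 10: a1=3.601, a2=0.209, a3=0.112, a4=0.489, a0=4.411; τ=−ln(0.5171)/4.411=0.150 → t=2.082; u2·a0=0.9569·4.411=4.221; a1+…+a3=3.922 < 4.221 ≤ a1+…+a4=4.411 → R4 fires; E=22 Y=0 C=14 P=1
Draw 11: a1=3.878, a2=0.000, a3=0.000, a4=0.000, a0=3.878; τ=−ln(0.4172)/3.878=0.225 → t=2.307 > T=2.2: stop.
C first becomes ≥ 7 when it reaches 7 at the event at t=0.039.

Threshold first reached at t = 0.039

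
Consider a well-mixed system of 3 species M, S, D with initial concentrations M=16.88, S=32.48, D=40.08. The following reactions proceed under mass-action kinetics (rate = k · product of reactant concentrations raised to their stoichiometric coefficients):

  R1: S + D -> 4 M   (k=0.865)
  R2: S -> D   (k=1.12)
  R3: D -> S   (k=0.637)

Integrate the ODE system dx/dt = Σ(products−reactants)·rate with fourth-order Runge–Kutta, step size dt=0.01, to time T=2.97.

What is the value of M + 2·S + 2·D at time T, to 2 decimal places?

Value at T = 162.00

Check how each reaction changes W = M + 2·S + 2·D (weight of products minus weight of reactants):
R1: S + D -> 4 M: (1·4) − (2·1 + 2·1) = 4 − 4 = 0
R2: S -> D: (2·1) − (2·1) = 2 − 2 = 0
R3: D -> S: (2·1) − (2·1) = 2 − 2 = 0
Every reaction leaves W unchanged, so W is conserved and no simulation is needed: W(T) = W(0) = 16.88 + 2·32.48 + 2·40.08 = 162.00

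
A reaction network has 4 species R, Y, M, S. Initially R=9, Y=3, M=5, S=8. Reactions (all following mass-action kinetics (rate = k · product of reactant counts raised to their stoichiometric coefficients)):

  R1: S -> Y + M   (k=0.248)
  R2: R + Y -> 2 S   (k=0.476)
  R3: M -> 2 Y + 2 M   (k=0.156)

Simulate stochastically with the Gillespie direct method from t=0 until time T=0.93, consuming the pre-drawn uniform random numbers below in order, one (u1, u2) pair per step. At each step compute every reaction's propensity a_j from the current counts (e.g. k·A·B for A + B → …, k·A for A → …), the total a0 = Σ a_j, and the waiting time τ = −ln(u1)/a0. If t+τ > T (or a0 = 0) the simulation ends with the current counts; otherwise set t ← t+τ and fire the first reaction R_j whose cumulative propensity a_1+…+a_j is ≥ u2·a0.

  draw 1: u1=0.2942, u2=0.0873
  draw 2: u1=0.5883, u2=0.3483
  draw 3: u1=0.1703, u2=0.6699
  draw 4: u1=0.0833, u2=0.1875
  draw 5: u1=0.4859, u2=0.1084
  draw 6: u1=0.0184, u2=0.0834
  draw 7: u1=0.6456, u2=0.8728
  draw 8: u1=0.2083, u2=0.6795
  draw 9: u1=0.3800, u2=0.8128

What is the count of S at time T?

S at T = 12

t=0.000: R=9 Y=3 M=5 S=8
Draw 1: a1=1.984, a2=12.852, a3=0.780, a0=15.616; τ=−ln(0.2942)/15.616=0.078 → t=0.078; u2·a0=0.0873·15.616=1.363 ≤ a1=1.984 → R1 fires; R=9 Y=4 M=6 S=7
Draw 2: a1=1.736, a2=17.136, a3=0.936, a0=19.808; τ=−ln(0.5883)/19.808=0.027 → t=0.105; u2·a0=0.3483·19.808=6.899; a1=1.736 < 6.899 ≤ a1+a2=18.872 → R2 fires; R=8 Y=3 M=6 S=9
Draw 3: a1=2.232, a2=11.424, a3=0.936, a0=14.592; τ=−ln(0.1703)/14.592=0.121 → t=0.226; u2·a0=0.6699·14.592=9.775; a1=2.232 < 9.775 ≤ a1+a2=13.656 → R2 fires; R=7 Y=2 M=6 S=11
Draw 4: a1=2.728, a2=6.664, a3=0.936, a0=10.328; τ=−ln(0.0833)/10.328=0.241 → t=0.467; u2·a0=0.1875·10.328=1.936 ≤ a1=2.728 → R1 fires; R=7 Y=3 M=7 S=10
Draw 5: a1=2.480, a2=9.996, a3=1.092, a0=13.568; τ=−ln(0.4859)/13.568=0.053 → t=0.520; u2·a0=0.1084·13.568=1.471 ≤ a1=2.480 → R1 fires; R=7 Y=4 M=8 S=9
Draw 6: a1=2.232, a2=13.328, a3=1.248, a0=16.808; τ=−ln(0.0184)/16.808=0.238 → t=0.758; u2·a0=0.0834·16.808=1.402 ≤ a1=2.232 → R1 fires; R=7 Y=5 M=9 S=8
Draw 7: a1=1.984, a2=16.660, a3=1.404, a0=20.048; τ=−ln(0.6456)/20.048=0.022 → t=0.780; u2·a0=0.8728·20.048=17.498; a1=1.984 < 17.498 ≤ a1+a2=18.644 → R2 fires; R=6 Y=4 M=9 S=10
Draw 8: a1=2.480, a2=11.424, a3=1.404, a0=15.308; τ=−ln(0.2083)/15.308=0.102 → t=0.882; u2·a0=0.6795·15.308=10.402; a1=2.480 < 10.402 ≤ a1+a2=13.904 → R2 fires; R=5 Y=3 M=9 S=12
Draw 9: a1=2.976, a2=7.140, a3=1.404, a0=11.520; τ=−ln(0.3800)/11.520=0.084 → t=0.966 > T=0.93: stop.
Read off S at T=0.93: 12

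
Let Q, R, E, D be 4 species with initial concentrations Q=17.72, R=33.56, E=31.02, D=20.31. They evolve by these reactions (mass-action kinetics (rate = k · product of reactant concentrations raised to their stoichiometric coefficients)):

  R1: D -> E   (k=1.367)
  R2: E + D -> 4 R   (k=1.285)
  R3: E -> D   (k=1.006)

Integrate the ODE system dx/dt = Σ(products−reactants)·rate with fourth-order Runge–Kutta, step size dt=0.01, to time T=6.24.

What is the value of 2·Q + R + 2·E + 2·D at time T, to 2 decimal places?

Check how each reaction changes W = 2·Q + R + 2·E + 2·D (weight of products minus weight of reactants):
R1: D -> E: (2·1) − (2·1) = 2 − 2 = 0
R2: E + D -> 4 R: (1·4) − (2·1 + 2·1) = 4 − 4 = 0
R3: E -> D: (2·1) − (2·1) = 2 − 2 = 0
Every reaction leaves W unchanged, so W is conserved and no simulation is needed: W(T) = W(0) = 2·17.72 + 33.56 + 2·31.02 + 2·20.31 = 171.66

Value at T = 171.66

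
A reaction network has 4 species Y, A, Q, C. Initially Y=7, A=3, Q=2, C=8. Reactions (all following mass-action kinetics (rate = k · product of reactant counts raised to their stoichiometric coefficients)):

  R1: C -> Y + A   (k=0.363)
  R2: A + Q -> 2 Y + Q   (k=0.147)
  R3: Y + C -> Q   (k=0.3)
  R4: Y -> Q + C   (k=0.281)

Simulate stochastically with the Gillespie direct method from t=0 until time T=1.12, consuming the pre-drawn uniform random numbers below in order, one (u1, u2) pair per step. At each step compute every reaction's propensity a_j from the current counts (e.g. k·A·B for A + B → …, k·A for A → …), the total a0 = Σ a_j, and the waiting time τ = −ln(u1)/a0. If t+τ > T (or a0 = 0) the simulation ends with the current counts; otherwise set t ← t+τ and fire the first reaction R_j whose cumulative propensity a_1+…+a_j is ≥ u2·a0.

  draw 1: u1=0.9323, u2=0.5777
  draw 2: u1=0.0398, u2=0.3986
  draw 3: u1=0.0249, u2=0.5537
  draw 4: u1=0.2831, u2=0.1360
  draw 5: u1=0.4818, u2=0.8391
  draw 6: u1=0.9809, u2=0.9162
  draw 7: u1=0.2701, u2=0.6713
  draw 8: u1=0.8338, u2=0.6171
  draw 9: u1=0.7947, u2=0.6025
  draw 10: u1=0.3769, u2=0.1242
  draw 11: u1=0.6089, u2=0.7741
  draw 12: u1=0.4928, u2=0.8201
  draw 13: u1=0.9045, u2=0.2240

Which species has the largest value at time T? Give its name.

Dominant species at T: Q

t=0.000: Y=7 A=3 Q=2 C=8
Draw 1: a1=2.904, a2=0.882, a3=16.800, a4=1.967, a0=22.553; τ=−ln(0.9323)/22.553=0.003 → t=0.003; u2·a0=0.5777·22.553=13.029; a1+a2=3.786 < 13.029 ≤ a1+…+a3=20.586 → R3 fires; Y=6 A=3 Q=3 C=7
Draw 2: a1=2.541, a2=1.323, a3=12.600, a4=1.686, a0=18.150; τ=−ln(0.0398)/18.150=0.178 → t=0.181; u2·a0=0.3986·18.150=7.235; a1+a2=3.864 < 7.235 ≤ a1+…+a3=16.464 → R3 fires; Y=5 A=3 Q=4 C=6
Draw 3: a1=2.178, a2=1.764, a3=9.000, a4=1.405, a0=14.347; τ=−ln(0.0249)/14.347=0.257 → t=0.438; u2·a0=0.5537·14.347=7.944; a1+a2=3.942 < 7.944 ≤ a1+…+a3=12.942 → R3 fires; Y=4 A=3 Q=5 C=5
Draw 4: a1=1.815, a2=2.205, a3=6.000, a4=1.124, a0=11.144; τ=−ln(0.2831)/11.144=0.113 → t=0.551; u2·a0=0.1360·11.144=1.516 ≤ a1=1.815 → R1 fires; Y=5 A=4 Q=5 C=4
Draw 5: a1=1.452, a2=2.940, a3=6.000, a4=1.405, a0=11.797; τ=−ln(0.4818)/11.797=0.062 → t=0.613; u2·a0=0.8391·11.797=9.899; a1+a2=4.392 < 9.899 ≤ a1+…+a3=10.392 → R3 fires; Y=4 A=4 Q=6 C=3
Draw 6: a1=1.089, a2=3.528, a3=3.600, a4=1.124, a0=9.341; τ=−ln(0.9809)/9.341=0.002 → t=0.615; u2·a0=0.9162·9.341=8.558; a1+…+a3=8.217 < 8.558 ≤ a1+…+a4=9.341 → R4 fires; Y=3 A=4 Q=7 C=4
Draw 7: a1=1.452, a2=4.116, a3=3.600, a4=0.843, a0=10.011; τ=−ln(0.2701)/10.011=0.131 → t=0.746; u2·a0=0.6713·10.011=6.720; a1+a2=5.568 < 6.720 ≤ a1+…+a3=9.168 → R3 fires; Y=2 A=4 Q=8 C=3
Draw 8: a1=1.089, a2=4.704, a3=1.800, a4=0.562, a0=8.155; τ=−ln(0.8338)/8.155=0.022 → t=0.768; u2·a0=0.6171·8.155=5.032; a1=1.089 < 5.032 ≤ a1+a2=5.793 → R2 fires; Y=4 A=3 Q=8 C=3
Draw 9: a1=1.089, a2=3.528, a3=3.600, a4=1.124, a0=9.341; τ=−ln(0.7947)/9.341=0.025 → t=0.793; u2·a0=0.6025·9.341=5.628; a1+a2=4.617 < 5.628 ≤ a1+…+a3=8.217 → R3 fires; Y=3 A=3 Q=9 C=2
Draw 10: a1=0.726, a2=3.969, a3=1.800, a4=0.843, a0=7.338; τ=−ln(0.3769)/7.338=0.133 → t=0.926; u2·a0=0.1242·7.338=0.911; a1=0.726 < 0.911 ≤ a1+a2=4.695 → R2 fires; Y=5 A=2 Q=9 C=2
Draw 11: a1=0.726, a2=2.646, a3=3.000, a4=1.405, a0=7.777; τ=−ln(0.6089)/7.777=0.064 → t=0.990; u2·a0=0.7741·7.777=6.020; a1+a2=3.372 < 6.020 ≤ a1+…+a3=6.372 → R3 fires; Y=4 A=2 Q=10 C=1
Draw 12: a1=0.363, a2=2.940, a3=1.200, a4=1.124, a0=5.627; τ=−ln(0.4928)/5.627=0.126 → t=1.116; u2·a0=0.8201·5.627=4.615; a1+…+a3=4.503 < 4.615 ≤ a1+…+a4=5.627 → R4 fires; Y=3 A=2 Q=11 C=2
Draw 13: a1=0.726, a2=3.234, a3=1.800, a4=0.843, a0=6.603; τ=−ln(0.9045)/6.603=0.015 → t=1.131 > T=1.12: stop.
At T=1.12: Y=3 A=2 Q=11 C=2; the largest is Q.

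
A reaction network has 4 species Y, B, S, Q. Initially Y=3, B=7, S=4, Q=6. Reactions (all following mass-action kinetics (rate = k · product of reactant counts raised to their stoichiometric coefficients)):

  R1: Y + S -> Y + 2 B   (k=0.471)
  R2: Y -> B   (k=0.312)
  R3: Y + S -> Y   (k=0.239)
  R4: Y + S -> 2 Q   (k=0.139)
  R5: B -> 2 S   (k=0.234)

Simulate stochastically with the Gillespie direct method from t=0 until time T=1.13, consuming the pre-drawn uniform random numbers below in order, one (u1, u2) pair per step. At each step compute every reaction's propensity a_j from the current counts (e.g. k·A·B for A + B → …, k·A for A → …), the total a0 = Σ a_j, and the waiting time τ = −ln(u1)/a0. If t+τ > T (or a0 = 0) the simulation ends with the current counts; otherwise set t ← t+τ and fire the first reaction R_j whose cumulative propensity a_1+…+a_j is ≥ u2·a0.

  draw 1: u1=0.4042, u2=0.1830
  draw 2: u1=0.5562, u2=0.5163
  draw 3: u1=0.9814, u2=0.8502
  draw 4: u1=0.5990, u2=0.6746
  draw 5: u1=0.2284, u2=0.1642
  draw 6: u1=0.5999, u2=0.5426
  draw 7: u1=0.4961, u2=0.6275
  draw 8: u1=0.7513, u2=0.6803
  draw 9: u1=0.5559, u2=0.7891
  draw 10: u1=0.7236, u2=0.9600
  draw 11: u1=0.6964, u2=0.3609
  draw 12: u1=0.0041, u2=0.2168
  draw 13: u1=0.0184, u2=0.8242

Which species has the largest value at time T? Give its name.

t=0.000: Y=3 B=7 S=4 Q=6
Draw 1: a1=5.652, a2=0.936, a3=2.868, a4=1.668, a5=1.638, a0=12.762; τ=−ln(0.4042)/12.762=0.071 → t=0.071; u2·a0=0.1830·12.762=2.335 ≤ a1=5.652 → R1 fires; Y=3 B=9 S=3 Q=6
Draw 2: a1=4.239, a2=0.936, a3=2.151, a4=1.251, a5=2.106, a0=10.683; τ=−ln(0.5562)/10.683=0.055 → t=0.126; u2·a0=0.5163·10.683=5.516; a1+a2=5.175 < 5.516 ≤ a1+…+a3=7.326 → R3 fires; Y=3 B=9 S=2 Q=6
Draw 3: a1=2.826, a2=0.936, a3=1.434, a4=0.834, a5=2.106, a0=8.136; τ=−ln(0.9814)/8.136=0.002 → t=0.128; u2·a0=0.8502·8.136=6.917; a1+…+a4=6.030 < 6.917 ≤ a1+…+a5=8.136 → R5 fires; Y=3 B=8 S=4 Q=6
Draw 4: a1=5.652, a2=0.936, a3=2.868, a4=1.668, a5=1.872, a0=12.996; τ=−ln(0.5990)/12.996=0.039 → t=0.168; u2·a0=0.6746·12.996=8.767; a1+a2=6.588 < 8.767 ≤ a1+…+a3=9.456 → R3 fires; Y=3 B=8 S=3 Q=6
Draw 5: a1=4.239, a2=0.936, a3=2.151, a4=1.251, a5=1.872, a0=10.449; τ=−ln(0.2284)/10.449=0.141 → t=0.309; u2·a0=0.1642·10.449=1.716 ≤ a1=4.239 → R1 fires; Y=3 B=10 S=2 Q=6
Draw 6: a1=2.826, a2=0.936, a3=1.434, a4=0.834, a5=2.340, a0=8.370; τ=−ln(0.5999)/8.370=0.061 → t=0.370; u2·a0=0.5426·8.370=4.542; a1+a2=3.762 < 4.542 ≤ a1+…+a3=5.196 → R3 fires; Y=3 B=10 S=1 Q=6
Draw 7: a1=1.413, a2=0.936, a3=0.717, a4=0.417, a5=2.340, a0=5.823; τ=−ln(0.4961)/5.823=0.120 → t=0.490; u2·a0=0.6275·5.823=3.654; a1+…+a4=3.483 < 3.654 ≤ a1+…+a5=5.823 → R5 fires; Y=3 B=9 S=3 Q=6
Draw 8: a1=4.239, a2=0.936, a3=2.151, a4=1.251, a5=2.106, a0=10.683; τ=−ln(0.7513)/10.683=0.027 → t=0.517; u2·a0=0.6803·10.683=7.268; a1+a2=5.175 < 7.268 ≤ a1+…+a3=7.326 → R3 fires; Y=3 B=9 S=2 Q=6
Draw 9: a1=2.826, a2=0.936, a3=1.434, a4=0.834, a5=2.106, a0=8.136; τ=−ln(0.5559)/8.136=0.072 → t=0.589; u2·a0=0.7891·8.136=6.420; a1+…+a4=6.030 < 6.420 ≤ a1+…+a5=8.136 → R5 fires; Y=3 B=8 S=4 Q=6
Draw 10: a1=5.652, a2=0.936, a3=2.868, a4=1.668, a5=1.872, a0=12.996; τ=−ln(0.7236)/12.996=0.025 → t=0.614; u2·a0=0.9600·12.996=12.476; a1+…+a4=11.124 < 12.476 ≤ a1+…+a5=12.996 → R5 fires; Y=3 B=7 S=6 Q=6
Draw 11: a1=8.478, a2=0.936, a3=4.302, a4=2.502, a5=1.638, a0=17.856; τ=−ln(0.6964)/17.856=0.020 → t=0.634; u2·a0=0.3609·17.856=6.444 ≤ a1=8.478 → R1 fires; Y=3 B=9 S=5 Q=6
Draw 12: a1=7.065, a2=0.936, a3=3.585, a4=2.085, a5=2.106, a0=15.777; τ=−ln(0.0041)/15.777=0.348 → t=0.983; u2·a0=0.2168·15.777=3.420 ≤ a1=7.065 → R1 fires; Y=3 B=11 S=4 Q=6
Draw 13: a1=5.652, a2=0.936, a3=2.868, a4=1.668, a5=2.574, a0=13.698; τ=−ln(0.0184)/13.698=0.292 → t=1.275 > T=1.13: stop.
At T=1.13: Y=3 B=11 S=4 Q=6; the largest is B.

Dominant species at T: B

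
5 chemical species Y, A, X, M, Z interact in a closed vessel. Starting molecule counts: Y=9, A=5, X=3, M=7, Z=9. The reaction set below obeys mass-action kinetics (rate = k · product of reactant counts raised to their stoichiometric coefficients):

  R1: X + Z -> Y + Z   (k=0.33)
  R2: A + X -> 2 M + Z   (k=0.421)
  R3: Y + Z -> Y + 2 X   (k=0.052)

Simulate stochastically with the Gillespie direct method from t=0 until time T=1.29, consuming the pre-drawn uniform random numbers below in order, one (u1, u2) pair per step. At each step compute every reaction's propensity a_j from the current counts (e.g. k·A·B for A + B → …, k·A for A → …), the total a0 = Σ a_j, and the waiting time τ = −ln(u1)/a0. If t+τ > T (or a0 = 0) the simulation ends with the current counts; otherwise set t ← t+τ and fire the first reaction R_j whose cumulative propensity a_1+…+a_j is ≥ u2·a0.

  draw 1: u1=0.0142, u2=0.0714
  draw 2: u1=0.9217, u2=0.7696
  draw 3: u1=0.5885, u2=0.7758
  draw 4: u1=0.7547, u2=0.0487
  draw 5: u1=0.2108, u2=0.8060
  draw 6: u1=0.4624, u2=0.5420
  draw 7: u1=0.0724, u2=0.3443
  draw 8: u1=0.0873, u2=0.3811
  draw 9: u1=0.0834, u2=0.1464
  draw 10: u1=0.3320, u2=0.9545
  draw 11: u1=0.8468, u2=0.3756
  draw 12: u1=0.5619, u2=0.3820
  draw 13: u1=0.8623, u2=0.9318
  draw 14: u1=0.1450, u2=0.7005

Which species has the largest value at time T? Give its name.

t=0.000: Y=9 A=5 X=3 M=7 Z=9
Draw 1: a1=8.910, a2=6.315, a3=4.212, a0=19.437; τ=−ln(0.0142)/19.437=0.219 → t=0.219; u2·a0=0.0714·19.437=1.388 ≤ a1=8.910 → R1 fires; Y=10 A=5 X=2 M=7 Z=9
Draw 2: a1=5.940, a2=4.210, a3=4.680, a0=14.830; τ=−ln(0.9217)/14.830=0.005 → t=0.224; u2·a0=0.7696·14.830=11.413; a1+a2=10.150 < 11.413 ≤ a1+…+a3=14.830 → R3 fires; Y=10 A=5 X=4 M=7 Z=8
Draw 3: a1=10.560, a2=8.420, a3=4.160, a0=23.140; τ=−ln(0.5885)/23.140=0.023 → t=0.247; u2·a0=0.7758·23.140=17.952; a1=10.560 < 17.952 ≤ a1+a2=18.980 → R2 fires; Y=10 A=4 X=3 M=9 Z=9
Draw 4: a1=8.910, a2=5.052, a3=4.680, a0=18.642; τ=−ln(0.7547)/18.642=0.015 → t=0.262; u2·a0=0.0487·18.642=0.908 ≤ a1=8.910 → R1 fires; Y=11 A=4 X=2 M=9 Z=9
Draw 5: a1=5.940, a2=3.368, a3=5.148, a0=14.456; τ=−ln(0.2108)/14.456=0.108 → t=0.370; u2·a0=0.8060·14.456=11.652; a1+a2=9.308 < 11.652 ≤ a1+…+a3=14.456 → R3 fires; Y=11 A=4 X=4 M=9 Z=8
Draw 6: a1=10.560, a2=6.736, a3=4.576, a0=21.872; τ=−ln(0.4624)/21.872=0.035 → t=0.405; u2·a0=0.5420·21.872=11.855; a1=10.560 < 11.855 ≤ a1+a2=17.296 → R2 fires; Y=11 A=3 X=3 M=11 Z=9
Draw 7: a1=8.910, a2=3.789, a3=5.148, a0=17.847; τ=−ln(0.0724)/17.847=0.147 → t=0.552; u2·a0=0.3443·17.847=6.145 ≤ a1=8.910 → R1 fires; Y=12 A=3 X=2 M=11 Z=9
Draw 8: a1=5.940, a2=2.526, a3=5.616, a0=14.082; τ=−ln(0.0873)/14.082=0.173 → t=0.726; u2·a0=0.3811·14.082=5.367 ≤ a1=5.940 → R1 fires; Y=13 A=3 X=1 M=11 Z=9
Draw 9: a1=2.970, a2=1.263, a3=6.084, a0=10.317; τ=−ln(0.0834)/10.317=0.241 → t=0.966; u2·a0=0.1464·10.317=1.510 ≤ a1=2.970 → R1 fires; Y=14 A=3 X=0 M=11 Z=9
Draw 10: a1=0.000, a2=0.000, a3=6.552, a0=6.552; τ=−ln(0.3320)/6.552=0.168 → t=1.135; u2·a0=0.9545·6.552=6.254; a1+a2=0.000 < 6.254 ≤ a1+…+a3=6.552 → R3 fires; Y=14 A=3 X=2 M=11 Z=8
Draw 11: a1=5.280, a2=2.526, a3=5.824, a0=13.630; τ=−ln(0.8468)/13.630=0.012 → t=1.147; u2·a0=0.3756·13.630=5.119 ≤ a1=5.280 → R1 fires; Y=15 A=3 X=1 M=11 Z=8
Draw 12: a1=2.640, a2=1.263, a3=6.240, a0=10.143; τ=−ln(0.5619)/10.143=0.057 → t=1.204; u2·a0=0.3820·10.143=3.875; a1=2.640 < 3.875 ≤ a1+a2=3.903 → R2 fires; Y=15 A=2 X=0 M=13 Z=9
Draw 13: a1=0.000, a2=0.000, a3=7.020, a0=7.020; τ=−ln(0.8623)/7.020=0.021 → t=1.225; u2·a0=0.9318·7.020=6.541; a1+a2=0.000 < 6.541 ≤ a1+…+a3=7.020 → R3 fires; Y=15 A=2 X=2 M=13 Z=8
Draw 14: a1=5.280, a2=1.684, a3=6.240, a0=13.204; τ=−ln(0.1450)/13.204=0.146 → t=1.371 > T=1.29: stop.
At T=1.29: Y=15 A=2 X=2 M=13 Z=8; the largest is Y.

Dominant species at T: Y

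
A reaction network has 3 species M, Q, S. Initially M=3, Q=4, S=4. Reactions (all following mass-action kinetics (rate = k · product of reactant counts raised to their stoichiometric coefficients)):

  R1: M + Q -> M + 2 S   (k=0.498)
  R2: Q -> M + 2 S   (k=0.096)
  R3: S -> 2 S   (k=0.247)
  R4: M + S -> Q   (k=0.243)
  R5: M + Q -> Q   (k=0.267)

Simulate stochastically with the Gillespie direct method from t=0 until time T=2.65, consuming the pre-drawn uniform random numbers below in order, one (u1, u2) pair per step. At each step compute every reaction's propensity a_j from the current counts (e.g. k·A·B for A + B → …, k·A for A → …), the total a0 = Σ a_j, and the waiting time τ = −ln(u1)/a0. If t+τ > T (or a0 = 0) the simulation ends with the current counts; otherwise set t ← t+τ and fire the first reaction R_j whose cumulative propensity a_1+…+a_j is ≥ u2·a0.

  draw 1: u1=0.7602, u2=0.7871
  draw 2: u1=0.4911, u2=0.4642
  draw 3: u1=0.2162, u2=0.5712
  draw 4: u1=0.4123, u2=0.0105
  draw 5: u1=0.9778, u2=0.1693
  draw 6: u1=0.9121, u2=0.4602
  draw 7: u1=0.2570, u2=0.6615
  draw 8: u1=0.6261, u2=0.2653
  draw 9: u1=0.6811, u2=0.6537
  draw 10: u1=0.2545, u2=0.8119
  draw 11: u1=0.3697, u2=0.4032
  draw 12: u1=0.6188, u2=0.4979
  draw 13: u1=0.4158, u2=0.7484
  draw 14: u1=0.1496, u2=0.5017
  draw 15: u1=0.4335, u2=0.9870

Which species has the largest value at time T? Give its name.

t=0.000: M=3 Q=4 S=4
Draw 1: a1=5.976, a2=0.384, a3=0.988, a4=2.916, a5=3.204, a0=13.468; τ=−ln(0.7602)/13.468=0.020 → t=0.020; u2·a0=0.7871·13.468=10.601; a1+…+a4=10.264 < 10.601 ≤ a1+…+a5=13.468 → R5 fires; M=2 Q=4 S=4
Draw 2: a1=3.984, a2=0.384, a3=0.988, a4=1.944, a5=2.136, a0=9.436; τ=−ln(0.4911)/9.436=0.075 → t=0.096; u2·a0=0.4642·9.436=4.380; a1+a2=4.368 < 4.380 ≤ a1+…+a3=5.356 → R3 fires; M=2 Q=4 S=5
Draw 3: a1=3.984, a2=0.384, a3=1.235, a4=2.430, a5=2.136, a0=10.169; τ=−ln(0.2162)/10.169=0.151 → t=0.246; u2·a0=0.5712·10.169=5.809; a1+…+a3=5.603 < 5.809 ≤ a1+…+a4=8.033 → R4 fires; M=1 Q=5 S=4
Draw 4: a1=2.490, a2=0.480, a3=0.988, a4=0.972, a5=1.335, a0=6.265; τ=−ln(0.4123)/6.265=0.141 → t=0.388; u2·a0=0.0105·6.265=0.066 ≤ a1=2.490 → R1 fires; M=1 Q=4 S=6
Draw 5: a1=1.992, a2=0.384, a3=1.482, a4=1.458, a5=1.068, a0=6.384; τ=−ln(0.9778)/6.384=0.004 → t=0.391; u2·a0=0.1693·6.384=1.081 ≤ a1=1.992 → R1 fires; M=1 Q=3 S=8
Draw 6: a1=1.494, a2=0.288, a3=1.976, a4=1.944, a5=0.801, a0=6.503; τ=−ln(0.9121)/6.503=0.014 → t=0.405; u2·a0=0.4602·6.503=2.993; a1+a2=1.782 < 2.993 ≤ a1+…+a3=3.758 → R3 fires; M=1 Q=3 S=9
Draw 7: a1=1.494, a2=0.288, a3=2.223, a4=2.187, a5=0.801, a0=6.993; τ=−ln(0.2570)/6.993=0.194 → t=0.600; u2·a0=0.6615·6.993=4.626; a1+…+a3=4.005 < 4.626 ≤ a1+…+a4=6.192 → R4 fires; M=0 Q=4 S=8
Draw 8: a1=0.000, a2=0.384, a3=1.976, a4=0.000, a5=0.000, a0=2.360; τ=−ln(0.6261)/2.360=0.198 → t=0.798; u2·a0=0.2653·2.360=0.626; a1+a2=0.384 < 0.626 ≤ a1+…+a3=2.360 → R3 fires; M=0 Q=4 S=9
Draw 9: a1=0.000, a2=0.384, a3=2.223, a4=0.000, a5=0.000, a0=2.607; τ=−ln(0.6811)/2.607=0.147 → t=0.945; u2·a0=0.6537·2.607=1.704; a1+a2=0.384 < 1.704 ≤ a1+…+a3=2.607 → R3 fires; M=0 Q=4 S=10
Draw 10: a1=0.000, a2=0.384, a3=2.470, a4=0.000, a5=0.000, a0=2.854; τ=−ln(0.2545)/2.854=0.479 → t=1.425; u2·a0=0.8119·2.854=2.317; a1+a2=0.384 < 2.317 ≤ a1+…+a3=2.854 → R3 fires; M=0 Q=4 S=11
Draw 11: a1=0.000, a2=0.384, a3=2.717, a4=0.000, a5=0.000, a0=3.101; τ=−ln(0.3697)/3.101=0.321 → t=1.746; u2·a0=0.4032·3.101=1.250; a1+a2=0.384 < 1.250 ≤ a1+…+a3=3.101 → R3 fires; M=0 Q=4 S=12
Draw 12: a1=0.000, a2=0.384, a3=2.964, a4=0.000, a5=0.000, a0=3.348; τ=−ln(0.6188)/3.348=0.143 → t=1.889; u2·a0=0.4979·3.348=1.667; a1+a2=0.384 < 1.667 ≤ a1+…+a3=3.348 → R3 fires; M=0 Q=4 S=13
Draw 13: a1=0.000, a2=0.384, a3=3.211, a4=0.000, a5=0.000, a0=3.595; τ=−ln(0.4158)/3.595=0.244 → t=2.133; u2·a0=0.7484·3.595=2.690; a1+a2=0.384 < 2.690 ≤ a1+…+a3=3.595 → R3 fires; M=0 Q=4 S=14
Draw 14: a1=0.000, a2=0.384, a3=3.458, a4=0.000, a5=0.000, a0=3.842; τ=−ln(0.1496)/3.842=0.494 → t=2.628; u2·a0=0.5017·3.842=1.928; a1+a2=0.384 < 1.928 ≤ a1+…+a3=3.842 → R3 fires; M=0 Q=4 S=15
Draw 15: a1=0.000, a2=0.384, a3=3.705, a4=0.000, a5=0.000, a0=4.089; τ=−ln(0.4335)/4.089=0.204 → t=2.832 > T=2.65: stop.
At T=2.65: M=0 Q=4 S=15; the largest is S.

Dominant species at T: S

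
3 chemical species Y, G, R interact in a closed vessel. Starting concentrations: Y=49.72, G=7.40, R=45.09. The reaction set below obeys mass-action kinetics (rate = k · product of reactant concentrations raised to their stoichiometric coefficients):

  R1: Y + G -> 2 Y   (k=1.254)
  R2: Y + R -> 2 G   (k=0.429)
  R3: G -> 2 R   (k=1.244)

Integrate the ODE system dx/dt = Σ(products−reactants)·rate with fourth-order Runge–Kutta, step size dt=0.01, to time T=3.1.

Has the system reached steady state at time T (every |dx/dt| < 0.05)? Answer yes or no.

Steady state at T: yes

RK4 with dt=0.01: 310 steps to T=3.1. Trajectory (selected grid times):
t=0.00: Y=49.72 G=7.40 R=45.09
t=0.34: Y=103.69 G=0.00 R=0.00
t=0.69: Y=103.70 G=0.00 R=0.00
t=1.03: Y=103.70 G=0.00 R=0.00
t=1.38: Y=103.70 G=0.00 R=0.00
t=1.72: Y=103.70 G=0.00 R=0.00
t=2.07: Y=103.70 G=0.00 R=0.00
t=2.41: Y=103.70 G=0.00 R=0.00
t=2.76: Y=103.70 G=0.00 R=0.00
t=3.10: Y=103.70 G=0.00 R=0.00
Rates at T: R1=0.0000, R2=0.0000, R3=0.0000
dx/dt at T (Σ net stoichiometry × rate): Y=+0.0000, G=-0.0000, R=-0.0000
Largest |dx/dt| is |+0.0000| (Y) < 0.05 → steady.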